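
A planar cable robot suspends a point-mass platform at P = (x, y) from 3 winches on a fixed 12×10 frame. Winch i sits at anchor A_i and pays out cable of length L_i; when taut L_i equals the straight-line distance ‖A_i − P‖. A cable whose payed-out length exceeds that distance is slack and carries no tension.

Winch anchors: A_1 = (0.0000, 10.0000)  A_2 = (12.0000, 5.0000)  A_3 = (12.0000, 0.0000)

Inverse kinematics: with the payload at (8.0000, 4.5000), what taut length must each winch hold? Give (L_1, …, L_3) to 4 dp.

L_1 = √((0.0000−8.0000)² + (10.0000−4.5000)²) = 9.7082
L_2 = √((12.0000−8.0000)² + (5.0000−4.5000)²) = 4.0311
L_3 = √((12.0000−8.0000)² + (0.0000−4.5000)²) = 6.0208

(9.7082, 4.0311, 6.0208)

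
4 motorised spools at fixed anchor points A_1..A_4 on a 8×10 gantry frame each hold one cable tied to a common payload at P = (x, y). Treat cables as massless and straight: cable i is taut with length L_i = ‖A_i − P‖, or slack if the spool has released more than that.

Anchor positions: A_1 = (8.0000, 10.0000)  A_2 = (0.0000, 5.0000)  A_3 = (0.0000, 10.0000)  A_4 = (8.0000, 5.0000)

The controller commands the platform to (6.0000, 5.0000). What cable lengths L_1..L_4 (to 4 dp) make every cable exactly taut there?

(5.3852, 6.0000, 7.8102, 2.0000)

cable 1: Δx=2.0000, Δy=5.0000; L_1 = √(Δx²+Δy²) = 5.3852
cable 2: Δx=-6.0000, Δy=0.0000; L_2 = √(Δx²+Δy²) = 6.0000
cable 3: Δx=-6.0000, Δy=5.0000; L_3 = √(Δx²+Δy²) = 7.8102
cable 4: Δx=2.0000, Δy=0.0000; L_4 = √(Δx²+Δy²) = 2.0000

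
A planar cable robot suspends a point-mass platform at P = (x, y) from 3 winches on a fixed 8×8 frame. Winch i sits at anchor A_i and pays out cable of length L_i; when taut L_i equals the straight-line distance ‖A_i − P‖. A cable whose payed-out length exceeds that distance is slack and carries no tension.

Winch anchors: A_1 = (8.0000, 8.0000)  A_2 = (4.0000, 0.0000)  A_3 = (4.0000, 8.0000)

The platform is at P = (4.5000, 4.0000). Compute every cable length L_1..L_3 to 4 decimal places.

(5.3151, 4.0311, 4.0311)

L_1 = √((8.0000−4.5000)² + (8.0000−4.0000)²) = 5.3151
L_2 = √((4.0000−4.5000)² + (0.0000−4.0000)²) = 4.0311
L_3 = √((4.0000−4.5000)² + (8.0000−4.0000)²) = 4.0311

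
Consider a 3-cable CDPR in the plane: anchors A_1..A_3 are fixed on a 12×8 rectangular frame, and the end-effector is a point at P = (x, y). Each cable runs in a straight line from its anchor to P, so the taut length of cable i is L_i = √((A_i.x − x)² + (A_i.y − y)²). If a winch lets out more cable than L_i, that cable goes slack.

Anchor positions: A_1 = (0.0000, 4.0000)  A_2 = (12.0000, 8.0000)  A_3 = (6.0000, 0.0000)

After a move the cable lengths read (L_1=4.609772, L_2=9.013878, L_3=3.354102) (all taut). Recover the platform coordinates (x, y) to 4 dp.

(4.5000, 3.0000)

each cable: (A_i−P)·(A_i−P) = L_i²; let c_i = ‖A_i‖²−L_i²
c_1 = 0.0000+16.0000−21.2500 = -5.2500
row 1: -24.0000x − 8.0000y = -132.0000  (c_2=126.7500)
row 2: -12.0000x + 8.0000y = -30.0000  (c_3=24.7500)
Cramer on rows 1–2 → x = 4.5000, y = 3.0000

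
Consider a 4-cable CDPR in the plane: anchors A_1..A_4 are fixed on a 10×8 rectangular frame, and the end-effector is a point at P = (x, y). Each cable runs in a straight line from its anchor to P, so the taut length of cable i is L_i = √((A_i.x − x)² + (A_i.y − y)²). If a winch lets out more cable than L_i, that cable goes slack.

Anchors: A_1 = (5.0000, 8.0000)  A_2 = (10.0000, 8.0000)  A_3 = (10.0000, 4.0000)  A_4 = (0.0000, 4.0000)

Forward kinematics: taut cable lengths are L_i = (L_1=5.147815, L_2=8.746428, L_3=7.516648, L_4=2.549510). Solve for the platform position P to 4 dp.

(2.5000, 3.5000)

each cable: (A_i−P)·(A_i−P) = L_i²; let k_i = ‖A_i‖²−L_i²
k_1 = 25.0000+64.0000−26.5000 = 62.5000
row 1: -10.0000x + 0.0000y = -25.0000  (k_2=87.5000)
row 2: -10.0000x + 8.0000y = 3.0000  (k_3=59.5000)
row 3: 10.0000x + 8.0000y = 53.0000  (k_4=9.5000)
Cramer on rows 1–2 → x = 2.5000, y = 3.5000
check cable 4: ‖A_4−P‖² = 6.5000 ≈ L_4² = 6.5000 ✓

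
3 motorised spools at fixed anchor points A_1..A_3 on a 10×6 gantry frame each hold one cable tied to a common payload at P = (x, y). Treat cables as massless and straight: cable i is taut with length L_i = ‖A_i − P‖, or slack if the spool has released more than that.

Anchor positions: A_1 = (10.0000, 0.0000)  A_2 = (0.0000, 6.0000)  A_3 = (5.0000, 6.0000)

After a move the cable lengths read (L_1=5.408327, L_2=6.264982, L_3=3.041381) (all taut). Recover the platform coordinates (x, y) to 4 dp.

(5.5000, 3.0000)

each cable: (A_i−P)·(A_i−P) = L_i²; let q_i = ‖A_i‖²−L_i²
q_1 = 100.0000+0.0000−29.2500 = 70.7500
row 1: 20.0000x − 12.0000y = 74.0000  (q_2=-3.2500)
row 2: 10.0000x − 12.0000y = 19.0000  (q_3=51.7500)
Cramer on rows 1–2 → x = 5.5000, y = 3.0000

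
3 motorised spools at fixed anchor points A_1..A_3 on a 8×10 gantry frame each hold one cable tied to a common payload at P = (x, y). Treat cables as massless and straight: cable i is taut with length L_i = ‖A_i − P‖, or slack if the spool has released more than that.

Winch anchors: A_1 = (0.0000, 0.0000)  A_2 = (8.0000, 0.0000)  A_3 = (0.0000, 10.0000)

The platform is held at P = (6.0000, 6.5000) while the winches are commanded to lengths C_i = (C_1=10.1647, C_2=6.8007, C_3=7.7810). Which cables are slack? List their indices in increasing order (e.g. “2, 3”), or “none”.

1, 3

i=1: geometric 8.8459 vs commanded 10.1647 ⇒ slack
i=2: geometric 6.8007 vs commanded 6.8007 ⇒ taut
i=3: geometric 6.9462 vs commanded 7.7810 ⇒ slack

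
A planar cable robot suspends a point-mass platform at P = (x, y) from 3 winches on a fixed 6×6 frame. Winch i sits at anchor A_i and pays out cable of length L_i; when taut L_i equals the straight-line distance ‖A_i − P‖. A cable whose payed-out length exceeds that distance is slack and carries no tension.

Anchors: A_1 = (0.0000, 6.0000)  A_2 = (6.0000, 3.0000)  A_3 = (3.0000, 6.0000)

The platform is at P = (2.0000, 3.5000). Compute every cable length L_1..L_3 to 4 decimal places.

(3.2016, 4.0311, 2.6926)

cable 1: Δx=-2.0000, Δy=2.5000; L_1 = √(Δx²+Δy²) = 3.2016
cable 2: Δx=4.0000, Δy=-0.5000; L_2 = √(Δx²+Δy²) = 4.0311
cable 3: Δx=1.0000, Δy=2.5000; L_3 = √(Δx²+Δy²) = 2.6926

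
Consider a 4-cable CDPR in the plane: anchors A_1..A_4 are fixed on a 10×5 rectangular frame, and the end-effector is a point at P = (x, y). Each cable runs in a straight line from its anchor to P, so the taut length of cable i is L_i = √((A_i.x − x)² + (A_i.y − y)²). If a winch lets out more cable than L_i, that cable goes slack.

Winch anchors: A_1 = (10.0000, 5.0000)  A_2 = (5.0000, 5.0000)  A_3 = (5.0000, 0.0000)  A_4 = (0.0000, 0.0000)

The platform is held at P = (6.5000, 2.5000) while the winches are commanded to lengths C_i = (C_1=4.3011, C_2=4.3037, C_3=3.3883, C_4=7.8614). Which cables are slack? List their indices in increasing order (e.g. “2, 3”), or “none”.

2, 3, 4

i=1: geometric 4.3012 vs commanded 4.3011 ⇒ taut
i=2: geometric 2.9155 vs commanded 4.3037 ⇒ slack
i=3: geometric 2.9155 vs commanded 3.3883 ⇒ slack
i=4: geometric 6.9642 vs commanded 7.8614 ⇒ slack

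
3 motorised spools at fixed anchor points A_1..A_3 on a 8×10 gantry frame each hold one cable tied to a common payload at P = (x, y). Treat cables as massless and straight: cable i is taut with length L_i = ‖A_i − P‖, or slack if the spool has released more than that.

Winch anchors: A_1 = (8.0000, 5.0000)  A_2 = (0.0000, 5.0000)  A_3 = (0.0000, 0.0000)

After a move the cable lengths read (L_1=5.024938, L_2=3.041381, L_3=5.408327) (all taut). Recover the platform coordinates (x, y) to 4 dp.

each cable: (A_i−P)·(A_i−P) = L_i²; let q_i = ‖A_i‖²−L_i²
q_1 = 64.0000+25.0000−25.2500 = 63.7500
row 1: 16.0000x + 0.0000y = 48.0000  (q_2=15.7500)
row 2: 16.0000x + 10.0000y = 93.0000  (q_3=-29.2500)
Cramer on rows 1–2 → x = 3.0000, y = 4.5000

(3.0000, 4.5000)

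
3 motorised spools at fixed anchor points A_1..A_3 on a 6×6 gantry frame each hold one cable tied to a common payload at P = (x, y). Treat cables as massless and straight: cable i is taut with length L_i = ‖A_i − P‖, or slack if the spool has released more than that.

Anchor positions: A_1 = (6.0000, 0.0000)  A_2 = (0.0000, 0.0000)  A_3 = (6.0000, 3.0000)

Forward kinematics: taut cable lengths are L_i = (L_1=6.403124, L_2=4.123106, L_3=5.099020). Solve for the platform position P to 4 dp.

circle eqns → linear via eq_j − eq_1; set k_j = A_j·A_j − L_j²
k_1 = 36.0000+0.0000−41.0000 = -5.0000
12.0000·x + 0.0000·y = k_1−k_2 = 12.0000
0.0000·x − 6.0000·y = k_1−k_3 = -24.0000
solve first two rows → x=1.0000, y=4.0000

(1.0000, 4.0000)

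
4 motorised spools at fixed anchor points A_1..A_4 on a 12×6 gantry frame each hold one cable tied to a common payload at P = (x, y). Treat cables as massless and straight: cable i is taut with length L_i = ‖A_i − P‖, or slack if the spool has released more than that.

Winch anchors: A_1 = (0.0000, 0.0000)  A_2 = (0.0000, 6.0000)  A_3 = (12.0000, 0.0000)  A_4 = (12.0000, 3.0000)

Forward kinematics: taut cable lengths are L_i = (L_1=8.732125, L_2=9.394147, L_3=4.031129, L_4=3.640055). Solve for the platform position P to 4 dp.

expand ‖A_i−P‖²=L_i² and subtract eq 1 (c_i ≔ ‖A_i‖²−L_i²)
c_1 = 0.0000+0.0000−76.2500 = -76.2500
eq1−eq2 → [0.0000  -12.0000]·P = -24.0000
eq1−eq3 → [-24.0000  0.0000]·P = -204.0000
eq1−eq4 → [-24.0000  -6.0000]·P = -216.0000
2×2 solve → P = (8.5000, 2.0000)
check cable 4: ‖A_4−P‖² = 13.2500 ≈ L_4² = 13.2500 ✓

(8.5000, 2.0000)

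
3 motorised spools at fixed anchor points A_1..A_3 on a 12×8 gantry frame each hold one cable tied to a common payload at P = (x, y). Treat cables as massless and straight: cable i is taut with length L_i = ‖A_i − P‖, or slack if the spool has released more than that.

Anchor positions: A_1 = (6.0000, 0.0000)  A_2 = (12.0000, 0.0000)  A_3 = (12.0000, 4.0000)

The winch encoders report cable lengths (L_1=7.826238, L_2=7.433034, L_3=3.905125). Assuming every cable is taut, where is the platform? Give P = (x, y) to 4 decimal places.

(9.5000, 7.0000)

expand ‖A_i−P‖²=L_i² and subtract eq 1 (k_i ≔ ‖A_i‖²−L_i²)
k_1 = 36.0000+0.0000−61.2500 = -25.2500
eq1−eq2 → [-12.0000  0.0000]·P = -114.0000
eq1−eq3 → [-12.0000  -8.0000]·P = -170.0000
2×2 solve → P = (9.5000, 7.0000)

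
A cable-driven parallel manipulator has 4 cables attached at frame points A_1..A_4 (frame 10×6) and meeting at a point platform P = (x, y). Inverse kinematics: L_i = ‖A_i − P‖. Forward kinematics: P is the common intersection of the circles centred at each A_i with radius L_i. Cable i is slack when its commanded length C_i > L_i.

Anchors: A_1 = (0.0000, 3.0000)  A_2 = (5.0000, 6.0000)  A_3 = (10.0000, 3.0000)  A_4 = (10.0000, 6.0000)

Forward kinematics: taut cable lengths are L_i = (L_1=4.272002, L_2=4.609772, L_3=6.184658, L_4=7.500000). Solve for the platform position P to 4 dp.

(4.0000, 1.5000)

expand ‖A_i−P‖²=L_i² and subtract eq 1 (q_i ≔ ‖A_i‖²−L_i²)
q_1 = 0.0000+9.0000−18.2500 = -9.2500
eq1−eq2 → [-10.0000  -6.0000]·P = -49.0000
eq1−eq3 → [-20.0000  0.0000]·P = -80.0000
eq1−eq4 → [-20.0000  -6.0000]·P = -89.0000
2×2 solve → P = (4.0000, 1.5000)
check cable 4: ‖A_4−P‖² = 56.2500 ≈ L_4² = 56.2500 ✓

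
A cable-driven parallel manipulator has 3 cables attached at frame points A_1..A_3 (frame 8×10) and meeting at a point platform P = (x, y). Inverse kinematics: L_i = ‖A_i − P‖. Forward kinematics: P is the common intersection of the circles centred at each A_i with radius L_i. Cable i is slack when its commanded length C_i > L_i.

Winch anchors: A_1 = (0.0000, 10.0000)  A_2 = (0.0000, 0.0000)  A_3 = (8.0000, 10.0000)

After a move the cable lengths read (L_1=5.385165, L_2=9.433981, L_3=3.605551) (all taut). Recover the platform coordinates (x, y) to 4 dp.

(5.0000, 8.0000)

circle eqns → linear via eq_j − eq_1; set q_j = A_j·A_j − L_j²
q_1 = 0.0000+100.0000−29.0000 = 71.0000
0.0000·x + 20.0000·y = q_1−q_2 = 160.0000
-16.0000·x + 0.0000·y = q_1−q_3 = -80.0000
solve first two rows → x=5.0000, y=8.0000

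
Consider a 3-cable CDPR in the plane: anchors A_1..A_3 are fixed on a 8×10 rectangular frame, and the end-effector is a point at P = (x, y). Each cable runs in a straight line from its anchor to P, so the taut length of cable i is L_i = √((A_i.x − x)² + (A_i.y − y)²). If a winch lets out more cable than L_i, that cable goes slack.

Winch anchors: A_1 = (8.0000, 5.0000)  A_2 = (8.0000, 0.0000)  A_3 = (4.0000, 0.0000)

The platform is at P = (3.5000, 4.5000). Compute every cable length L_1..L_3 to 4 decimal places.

L_1 = √((8.0000−3.5000)² + (5.0000−4.5000)²) = 4.5277
L_2 = √((8.0000−3.5000)² + (0.0000−4.5000)²) = 6.3640
L_3 = √((4.0000−3.5000)² + (0.0000−4.5000)²) = 4.5277

(4.5277, 6.3640, 4.5277)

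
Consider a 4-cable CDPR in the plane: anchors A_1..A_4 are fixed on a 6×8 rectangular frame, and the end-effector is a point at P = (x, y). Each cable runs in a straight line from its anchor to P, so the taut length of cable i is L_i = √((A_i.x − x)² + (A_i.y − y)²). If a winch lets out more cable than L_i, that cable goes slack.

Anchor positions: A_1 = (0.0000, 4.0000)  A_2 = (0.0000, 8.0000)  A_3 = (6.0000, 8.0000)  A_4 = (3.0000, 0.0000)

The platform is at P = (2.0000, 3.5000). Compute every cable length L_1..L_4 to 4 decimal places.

(2.0616, 4.9244, 6.0208, 3.6401)

L_1: Δ = A_1−P = (-2.0000, 0.5000) → ‖Δ‖ = √4.2500 = 2.0616
L_2: Δ = A_2−P = (-2.0000, 4.5000) → ‖Δ‖ = √24.2500 = 4.9244
L_3: Δ = A_3−P = (4.0000, 4.5000) → ‖Δ‖ = √36.2500 = 6.0208
L_4: Δ = A_4−P = (1.0000, -3.5000) → ‖Δ‖ = √13.2500 = 3.6401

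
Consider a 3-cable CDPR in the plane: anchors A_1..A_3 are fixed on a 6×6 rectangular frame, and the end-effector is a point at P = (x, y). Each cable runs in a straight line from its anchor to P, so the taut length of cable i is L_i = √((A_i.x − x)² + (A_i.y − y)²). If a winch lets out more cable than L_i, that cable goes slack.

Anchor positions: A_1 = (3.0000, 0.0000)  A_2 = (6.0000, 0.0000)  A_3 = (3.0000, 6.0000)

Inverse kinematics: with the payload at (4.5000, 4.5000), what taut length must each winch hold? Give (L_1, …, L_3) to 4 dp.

L_1: Δ = A_1−P = (-1.5000, -4.5000) → ‖Δ‖ = √22.5000 = 4.7434
L_2: Δ = A_2−P = (1.5000, -4.5000) → ‖Δ‖ = √22.5000 = 4.7434
L_3: Δ = A_3−P = (-1.5000, 1.5000) → ‖Δ‖ = √4.5000 = 2.1213

(4.7434, 4.7434, 2.1213)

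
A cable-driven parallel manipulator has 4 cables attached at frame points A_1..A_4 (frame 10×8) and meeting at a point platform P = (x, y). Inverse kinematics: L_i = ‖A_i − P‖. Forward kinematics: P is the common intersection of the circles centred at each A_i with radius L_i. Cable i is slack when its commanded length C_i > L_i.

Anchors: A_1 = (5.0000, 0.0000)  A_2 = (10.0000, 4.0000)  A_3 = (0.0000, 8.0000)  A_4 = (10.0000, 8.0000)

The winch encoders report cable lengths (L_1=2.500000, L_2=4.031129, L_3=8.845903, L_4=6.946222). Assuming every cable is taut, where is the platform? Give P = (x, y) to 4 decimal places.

(6.5000, 2.0000)

circle eqns → linear via eq_j − eq_1; set q_j = A_j·A_j − L_j²
q_1 = 25.0000+0.0000−6.2500 = 18.7500
-10.0000·x − 8.0000·y = q_1−q_2 = -81.0000
10.0000·x − 16.0000·y = q_1−q_3 = 33.0000
-10.0000·x − 16.0000·y = q_1−q_4 = -97.0000
solve first two rows → x=6.5000, y=2.0000
check cable 4: ‖A_4−P‖² = 48.2500 ≈ L_4² = 48.2500 ✓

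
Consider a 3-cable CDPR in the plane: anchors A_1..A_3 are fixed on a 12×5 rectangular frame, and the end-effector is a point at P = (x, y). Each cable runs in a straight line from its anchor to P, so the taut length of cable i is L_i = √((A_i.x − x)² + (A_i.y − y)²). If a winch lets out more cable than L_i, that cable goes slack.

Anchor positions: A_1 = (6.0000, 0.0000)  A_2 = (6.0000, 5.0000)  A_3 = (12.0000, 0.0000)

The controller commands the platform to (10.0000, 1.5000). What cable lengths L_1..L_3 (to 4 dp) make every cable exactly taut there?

cable 1: Δx=-4.0000, Δy=-1.5000; L_1 = √(Δx²+Δy²) = 4.2720
cable 2: Δx=-4.0000, Δy=3.5000; L_2 = √(Δx²+Δy²) = 5.3151
cable 3: Δx=2.0000, Δy=-1.5000; L_3 = √(Δx²+Δy²) = 2.5000

(4.2720, 5.3151, 2.5000)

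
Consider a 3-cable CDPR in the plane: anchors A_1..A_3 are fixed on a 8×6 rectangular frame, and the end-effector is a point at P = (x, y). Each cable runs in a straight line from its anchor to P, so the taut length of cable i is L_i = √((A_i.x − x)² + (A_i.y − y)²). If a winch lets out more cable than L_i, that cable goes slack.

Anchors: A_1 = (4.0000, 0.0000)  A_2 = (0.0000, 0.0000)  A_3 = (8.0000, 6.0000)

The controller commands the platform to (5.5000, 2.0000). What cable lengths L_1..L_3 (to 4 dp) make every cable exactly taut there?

(2.5000, 5.8523, 4.7170)

L_1 = √((4.0000−5.5000)² + (0.0000−2.0000)²) = 2.5000
L_2 = √((0.0000−5.5000)² + (0.0000−2.0000)²) = 5.8523
L_3 = √((8.0000−5.5000)² + (6.0000−2.0000)²) = 4.7170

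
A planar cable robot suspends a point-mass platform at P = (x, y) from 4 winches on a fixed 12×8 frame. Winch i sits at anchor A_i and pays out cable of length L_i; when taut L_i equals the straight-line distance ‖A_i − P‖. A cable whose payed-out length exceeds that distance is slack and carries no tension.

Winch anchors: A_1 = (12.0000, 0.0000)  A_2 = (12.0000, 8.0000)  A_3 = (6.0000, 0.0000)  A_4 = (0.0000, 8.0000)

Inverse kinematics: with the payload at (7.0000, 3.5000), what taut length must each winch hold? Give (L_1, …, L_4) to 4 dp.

cable 1: Δx=5.0000, Δy=-3.5000; L_1 = √(Δx²+Δy²) = 6.1033
cable 2: Δx=5.0000, Δy=4.5000; L_2 = √(Δx²+Δy²) = 6.7268
cable 3: Δx=-1.0000, Δy=-3.5000; L_3 = √(Δx²+Δy²) = 3.6401
cable 4: Δx=-7.0000, Δy=4.5000; L_4 = √(Δx²+Δy²) = 8.3217

(6.1033, 6.7268, 3.6401, 8.3217)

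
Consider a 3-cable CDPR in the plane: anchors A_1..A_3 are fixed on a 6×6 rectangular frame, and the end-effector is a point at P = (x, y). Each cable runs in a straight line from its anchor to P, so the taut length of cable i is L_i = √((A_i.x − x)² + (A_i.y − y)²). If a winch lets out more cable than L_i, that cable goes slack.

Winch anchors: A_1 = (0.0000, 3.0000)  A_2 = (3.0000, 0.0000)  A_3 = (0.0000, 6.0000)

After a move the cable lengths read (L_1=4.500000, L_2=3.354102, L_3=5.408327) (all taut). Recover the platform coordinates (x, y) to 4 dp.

(4.5000, 3.0000)

circle eqns → linear via eq_j − eq_1; set k_j = A_j·A_j − L_j²
k_1 = 0.0000+9.0000−20.2500 = -11.2500
-6.0000·x + 6.0000·y = k_1−k_2 = -9.0000
0.0000·x − 6.0000·y = k_1−k_3 = -18.0000
solve first two rows → x=4.5000, y=3.0000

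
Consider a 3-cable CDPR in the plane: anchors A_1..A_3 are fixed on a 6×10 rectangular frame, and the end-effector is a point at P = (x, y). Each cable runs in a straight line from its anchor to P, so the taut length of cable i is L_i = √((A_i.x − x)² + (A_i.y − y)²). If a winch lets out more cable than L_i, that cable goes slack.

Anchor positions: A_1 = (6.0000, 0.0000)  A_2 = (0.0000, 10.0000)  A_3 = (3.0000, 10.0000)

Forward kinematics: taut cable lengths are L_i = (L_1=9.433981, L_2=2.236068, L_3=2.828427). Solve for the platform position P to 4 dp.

expand ‖A_i−P‖²=L_i² and subtract eq 1 (c_i ≔ ‖A_i‖²−L_i²)
c_1 = 36.0000+0.0000−89.0000 = -53.0000
eq1−eq2 → [12.0000  -20.0000]·P = -148.0000
eq1−eq3 → [6.0000  -20.0000]·P = -154.0000
2×2 solve → P = (1.0000, 8.0000)

(1.0000, 8.0000)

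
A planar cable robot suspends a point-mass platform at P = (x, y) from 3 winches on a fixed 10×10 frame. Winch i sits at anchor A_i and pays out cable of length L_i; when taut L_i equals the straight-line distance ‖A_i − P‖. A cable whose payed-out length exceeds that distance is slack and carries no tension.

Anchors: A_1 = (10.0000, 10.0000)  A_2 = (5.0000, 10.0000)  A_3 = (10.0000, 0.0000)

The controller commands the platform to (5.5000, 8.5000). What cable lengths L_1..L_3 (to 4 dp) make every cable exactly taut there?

cable 1: Δx=4.5000, Δy=1.5000; L_1 = √(Δx²+Δy²) = 4.7434
cable 2: Δx=-0.5000, Δy=1.5000; L_2 = √(Δx²+Δy²) = 1.5811
cable 3: Δx=4.5000, Δy=-8.5000; L_3 = √(Δx²+Δy²) = 9.6177

(4.7434, 1.5811, 9.6177)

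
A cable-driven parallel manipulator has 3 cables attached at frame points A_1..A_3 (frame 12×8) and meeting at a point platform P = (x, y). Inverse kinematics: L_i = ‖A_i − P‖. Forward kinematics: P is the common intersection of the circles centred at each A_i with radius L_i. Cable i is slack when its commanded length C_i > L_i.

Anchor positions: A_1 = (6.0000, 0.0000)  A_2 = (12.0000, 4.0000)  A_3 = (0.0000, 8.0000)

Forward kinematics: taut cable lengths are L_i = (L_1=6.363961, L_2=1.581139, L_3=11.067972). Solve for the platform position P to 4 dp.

expand ‖A_i−P‖²=L_i² and subtract eq 1 (c_i ≔ ‖A_i‖²−L_i²)
c_1 = 36.0000+0.0000−40.5000 = -4.5000
eq1−eq2 → [-12.0000  -8.0000]·P = -162.0000
eq1−eq3 → [12.0000  -16.0000]·P = 54.0000
2×2 solve → P = (10.5000, 4.5000)

(10.5000, 4.5000)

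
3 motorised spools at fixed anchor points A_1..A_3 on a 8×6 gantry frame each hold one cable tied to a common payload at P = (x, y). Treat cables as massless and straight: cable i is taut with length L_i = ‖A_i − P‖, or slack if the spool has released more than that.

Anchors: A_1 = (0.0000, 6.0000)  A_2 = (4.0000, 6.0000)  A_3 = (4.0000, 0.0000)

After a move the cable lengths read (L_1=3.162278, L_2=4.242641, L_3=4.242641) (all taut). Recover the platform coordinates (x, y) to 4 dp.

expand ‖A_i−P‖²=L_i² and subtract eq 1 (q_i ≔ ‖A_i‖²−L_i²)
q_1 = 0.0000+36.0000−10.0000 = 26.0000
eq1−eq2 → [-8.0000  0.0000]·P = -8.0000
eq1−eq3 → [-8.0000  12.0000]·P = 28.0000
2×2 solve → P = (1.0000, 3.0000)

(1.0000, 3.0000)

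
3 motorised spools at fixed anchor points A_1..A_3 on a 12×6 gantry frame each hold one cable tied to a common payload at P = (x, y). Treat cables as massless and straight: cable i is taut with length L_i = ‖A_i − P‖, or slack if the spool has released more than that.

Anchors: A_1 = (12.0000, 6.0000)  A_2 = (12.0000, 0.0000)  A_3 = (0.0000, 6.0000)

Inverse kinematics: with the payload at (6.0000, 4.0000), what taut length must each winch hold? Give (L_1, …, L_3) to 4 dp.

(6.3246, 7.2111, 6.3246)

L_1 = √((12.0000−6.0000)² + (6.0000−4.0000)²) = 6.3246
L_2 = √((12.0000−6.0000)² + (0.0000−4.0000)²) = 7.2111
L_3 = √((0.0000−6.0000)² + (6.0000−4.0000)²) = 6.3246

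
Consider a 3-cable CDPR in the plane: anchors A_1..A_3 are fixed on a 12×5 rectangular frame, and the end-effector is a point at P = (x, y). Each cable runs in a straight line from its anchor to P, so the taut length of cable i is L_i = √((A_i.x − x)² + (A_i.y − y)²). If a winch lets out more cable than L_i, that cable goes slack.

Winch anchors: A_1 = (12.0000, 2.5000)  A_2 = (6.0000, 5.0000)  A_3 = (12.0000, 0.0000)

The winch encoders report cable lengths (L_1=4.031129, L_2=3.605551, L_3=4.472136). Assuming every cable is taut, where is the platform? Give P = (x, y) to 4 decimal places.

expand ‖A_i−P‖²=L_i² and subtract eq 1 (k_i ≔ ‖A_i‖²−L_i²)
k_1 = 144.0000+6.2500−16.2500 = 134.0000
eq1−eq2 → [12.0000  -5.0000]·P = 86.0000
eq1−eq3 → [0.0000  5.0000]·P = 10.0000
2×2 solve → P = (8.0000, 2.0000)

(8.0000, 2.0000)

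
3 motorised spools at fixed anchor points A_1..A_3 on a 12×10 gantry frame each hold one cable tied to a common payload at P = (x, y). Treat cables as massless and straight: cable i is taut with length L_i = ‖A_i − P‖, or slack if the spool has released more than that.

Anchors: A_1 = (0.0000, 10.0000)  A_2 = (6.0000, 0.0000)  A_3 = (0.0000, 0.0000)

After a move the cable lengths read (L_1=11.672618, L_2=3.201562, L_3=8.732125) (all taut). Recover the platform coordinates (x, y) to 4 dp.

(8.5000, 2.0000)

expand ‖A_i−P‖²=L_i² and subtract eq 1 (c_i ≔ ‖A_i‖²−L_i²)
c_1 = 0.0000+100.0000−136.2500 = -36.2500
eq1−eq2 → [-12.0000  20.0000]·P = -62.0000
eq1−eq3 → [0.0000  20.0000]·P = 40.0000
2×2 solve → P = (8.5000, 2.0000)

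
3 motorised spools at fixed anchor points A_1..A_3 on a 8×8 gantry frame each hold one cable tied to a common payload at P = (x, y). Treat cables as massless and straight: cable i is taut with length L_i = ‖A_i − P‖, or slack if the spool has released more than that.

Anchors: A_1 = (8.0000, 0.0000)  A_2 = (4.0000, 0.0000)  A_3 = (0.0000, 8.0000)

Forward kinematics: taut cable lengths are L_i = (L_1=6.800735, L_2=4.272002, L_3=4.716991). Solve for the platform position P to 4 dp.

circle eqns → linear via eq_j − eq_1; set c_j = A_j·A_j − L_j²
c_1 = 64.0000+0.0000−46.2500 = 17.7500
8.0000·x + 0.0000·y = c_1−c_2 = 20.0000
16.0000·x − 16.0000·y = c_1−c_3 = -24.0000
solve first two rows → x=2.5000, y=4.0000

(2.5000, 4.0000)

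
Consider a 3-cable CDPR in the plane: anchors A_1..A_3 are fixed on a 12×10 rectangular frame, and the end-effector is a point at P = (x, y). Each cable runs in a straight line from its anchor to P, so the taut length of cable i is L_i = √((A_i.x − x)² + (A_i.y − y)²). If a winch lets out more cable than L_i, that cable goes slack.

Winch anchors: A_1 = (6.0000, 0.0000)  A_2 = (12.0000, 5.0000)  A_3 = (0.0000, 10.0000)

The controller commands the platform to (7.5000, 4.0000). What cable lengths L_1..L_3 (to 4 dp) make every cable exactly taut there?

cable 1: Δx=-1.5000, Δy=-4.0000; L_1 = √(Δx²+Δy²) = 4.2720
cable 2: Δx=4.5000, Δy=1.0000; L_2 = √(Δx²+Δy²) = 4.6098
cable 3: Δx=-7.5000, Δy=6.0000; L_3 = √(Δx²+Δy²) = 9.6047

(4.2720, 4.6098, 9.6047)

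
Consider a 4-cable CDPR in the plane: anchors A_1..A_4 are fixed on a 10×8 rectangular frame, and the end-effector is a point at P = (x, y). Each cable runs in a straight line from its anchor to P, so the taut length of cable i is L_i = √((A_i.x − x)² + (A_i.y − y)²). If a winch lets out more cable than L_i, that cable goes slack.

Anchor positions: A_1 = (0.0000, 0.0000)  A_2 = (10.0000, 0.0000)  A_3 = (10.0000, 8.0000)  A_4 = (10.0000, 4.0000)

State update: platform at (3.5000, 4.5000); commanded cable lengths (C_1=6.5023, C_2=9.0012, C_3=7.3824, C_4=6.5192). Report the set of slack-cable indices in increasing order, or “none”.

1, 2

cable 1: √((-3.5000)²+(-4.5000)²)=5.7009, C_1=6.5023: slack
cable 2: √((6.5000)²+(-4.5000)²)=7.9057, C_2=9.0012: slack
cable 3: √((6.5000)²+(3.5000)²)=7.3824, C_3=7.3824: taut
cable 4: √((6.5000)²+(-0.5000)²)=6.5192, C_4=6.5192: taut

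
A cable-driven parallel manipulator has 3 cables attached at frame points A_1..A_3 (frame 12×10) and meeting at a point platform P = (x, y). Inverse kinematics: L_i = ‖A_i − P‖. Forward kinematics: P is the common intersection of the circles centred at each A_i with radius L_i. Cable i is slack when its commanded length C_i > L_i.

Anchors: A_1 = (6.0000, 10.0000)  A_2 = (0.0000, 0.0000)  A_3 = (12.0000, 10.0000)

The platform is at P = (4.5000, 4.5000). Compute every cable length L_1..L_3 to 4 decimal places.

(5.7009, 6.3640, 9.3005)

cable 1: Δx=1.5000, Δy=5.5000; L_1 = √(Δx²+Δy²) = 5.7009
cable 2: Δx=-4.5000, Δy=-4.5000; L_2 = √(Δx²+Δy²) = 6.3640
cable 3: Δx=7.5000, Δy=5.5000; L_3 = √(Δx²+Δy²) = 9.3005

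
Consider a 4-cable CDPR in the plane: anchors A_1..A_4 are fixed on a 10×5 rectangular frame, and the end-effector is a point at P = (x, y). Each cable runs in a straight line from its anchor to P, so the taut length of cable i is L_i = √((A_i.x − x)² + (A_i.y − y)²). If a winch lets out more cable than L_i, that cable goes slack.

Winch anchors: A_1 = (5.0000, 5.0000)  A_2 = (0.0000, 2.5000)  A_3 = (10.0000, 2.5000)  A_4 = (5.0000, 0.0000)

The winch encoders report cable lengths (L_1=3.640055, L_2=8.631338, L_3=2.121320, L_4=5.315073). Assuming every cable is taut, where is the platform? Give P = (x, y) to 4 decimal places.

each cable: (A_i−P)·(A_i−P) = L_i²; let q_i = ‖A_i‖²−L_i²
q_1 = 25.0000+25.0000−13.2500 = 36.7500
row 1: 10.0000x + 5.0000y = 105.0000  (q_2=-68.2500)
row 2: -10.0000x + 5.0000y = -65.0000  (q_3=101.7500)
row 3: 0.0000x + 10.0000y = 40.0000  (q_4=-3.2500)
Cramer on rows 1–2 → x = 8.5000, y = 4.0000
check cable 4: ‖A_4−P‖² = 28.2500 ≈ L_4² = 28.2500 ✓

(8.5000, 4.0000)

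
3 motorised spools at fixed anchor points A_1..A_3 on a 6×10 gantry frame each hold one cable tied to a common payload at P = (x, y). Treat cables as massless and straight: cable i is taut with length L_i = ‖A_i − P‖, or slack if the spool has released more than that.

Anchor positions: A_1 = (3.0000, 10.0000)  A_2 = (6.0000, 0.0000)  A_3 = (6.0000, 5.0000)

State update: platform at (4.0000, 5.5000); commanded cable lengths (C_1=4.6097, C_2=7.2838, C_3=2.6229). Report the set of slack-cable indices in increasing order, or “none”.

2, 3

cable 1: √((-1.0000)²+(4.5000)²)=4.6098, C_1=4.6097: taut
cable 2: √((2.0000)²+(-5.5000)²)=5.8523, C_2=7.2838: slack
cable 3: √((2.0000)²+(-0.5000)²)=2.0616, C_3=2.6229: slack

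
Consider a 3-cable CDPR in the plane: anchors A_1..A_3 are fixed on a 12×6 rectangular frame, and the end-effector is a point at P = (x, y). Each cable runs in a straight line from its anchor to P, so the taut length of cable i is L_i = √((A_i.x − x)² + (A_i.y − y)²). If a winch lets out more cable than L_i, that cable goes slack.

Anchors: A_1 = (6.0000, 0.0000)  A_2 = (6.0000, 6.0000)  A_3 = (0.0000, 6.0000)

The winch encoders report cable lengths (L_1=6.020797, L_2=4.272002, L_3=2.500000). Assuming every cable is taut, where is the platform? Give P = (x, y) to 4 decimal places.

expand ‖A_i−P‖²=L_i² and subtract eq 1 (c_i ≔ ‖A_i‖²−L_i²)
c_1 = 36.0000+0.0000−36.2500 = -0.2500
eq1−eq2 → [0.0000  -12.0000]·P = -54.0000
eq1−eq3 → [12.0000  -12.0000]·P = -30.0000
2×2 solve → P = (2.0000, 4.5000)

(2.0000, 4.5000)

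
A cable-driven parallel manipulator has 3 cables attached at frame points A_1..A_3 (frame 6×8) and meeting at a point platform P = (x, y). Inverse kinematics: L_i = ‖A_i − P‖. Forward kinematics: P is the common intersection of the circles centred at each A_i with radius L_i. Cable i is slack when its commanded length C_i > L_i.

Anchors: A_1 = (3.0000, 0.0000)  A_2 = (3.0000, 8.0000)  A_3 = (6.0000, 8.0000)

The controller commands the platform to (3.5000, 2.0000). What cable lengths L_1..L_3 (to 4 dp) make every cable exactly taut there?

(2.0616, 6.0208, 6.5000)

cable 1: Δx=-0.5000, Δy=-2.0000; L_1 = √(Δx²+Δy²) = 2.0616
cable 2: Δx=-0.5000, Δy=6.0000; L_2 = √(Δx²+Δy²) = 6.0208
cable 3: Δx=2.5000, Δy=6.0000; L_3 = √(Δx²+Δy²) = 6.5000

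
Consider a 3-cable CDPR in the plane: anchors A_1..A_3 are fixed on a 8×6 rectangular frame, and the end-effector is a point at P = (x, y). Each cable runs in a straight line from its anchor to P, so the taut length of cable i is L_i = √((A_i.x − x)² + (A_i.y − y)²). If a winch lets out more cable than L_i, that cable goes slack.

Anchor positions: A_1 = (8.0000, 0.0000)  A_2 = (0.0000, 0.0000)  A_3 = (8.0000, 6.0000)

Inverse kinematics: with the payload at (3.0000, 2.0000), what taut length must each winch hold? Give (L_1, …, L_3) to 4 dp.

(5.3852, 3.6056, 6.4031)

cable 1: Δx=5.0000, Δy=-2.0000; L_1 = √(Δx²+Δy²) = 5.3852
cable 2: Δx=-3.0000, Δy=-2.0000; L_2 = √(Δx²+Δy²) = 3.6056
cable 3: Δx=5.0000, Δy=4.0000; L_3 = √(Δx²+Δy²) = 6.4031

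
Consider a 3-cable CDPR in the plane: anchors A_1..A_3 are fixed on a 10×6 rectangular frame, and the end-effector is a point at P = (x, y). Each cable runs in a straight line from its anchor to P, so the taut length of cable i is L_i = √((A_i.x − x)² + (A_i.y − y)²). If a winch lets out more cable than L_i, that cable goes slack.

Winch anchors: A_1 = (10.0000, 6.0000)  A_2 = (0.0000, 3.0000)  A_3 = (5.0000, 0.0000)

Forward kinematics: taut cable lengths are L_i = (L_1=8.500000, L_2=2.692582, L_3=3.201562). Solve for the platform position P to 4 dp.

expand ‖A_i−P‖²=L_i² and subtract eq 1 (q_i ≔ ‖A_i‖²−L_i²)
q_1 = 100.0000+36.0000−72.2500 = 63.7500
eq1−eq2 → [20.0000  6.0000]·P = 62.0000
eq1−eq3 → [10.0000  12.0000]·P = 49.0000
2×2 solve → P = (2.5000, 2.0000)

(2.5000, 2.0000)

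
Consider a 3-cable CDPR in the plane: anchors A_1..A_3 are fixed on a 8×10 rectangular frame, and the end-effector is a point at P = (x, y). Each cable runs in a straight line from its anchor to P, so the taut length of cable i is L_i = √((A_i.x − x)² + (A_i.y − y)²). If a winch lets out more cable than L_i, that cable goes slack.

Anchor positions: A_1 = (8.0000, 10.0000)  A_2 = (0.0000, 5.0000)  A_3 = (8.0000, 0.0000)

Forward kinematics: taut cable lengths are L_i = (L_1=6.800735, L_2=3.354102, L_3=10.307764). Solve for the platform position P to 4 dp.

circle eqns → linear via eq_j − eq_1; set c_j = A_j·A_j − L_j²
c_1 = 64.0000+100.0000−46.2500 = 117.7500
16.0000·x + 10.0000·y = c_1−c_2 = 104.0000
0.0000·x + 20.0000·y = c_1−c_3 = 160.0000
solve first two rows → x=1.5000, y=8.0000

(1.5000, 8.0000)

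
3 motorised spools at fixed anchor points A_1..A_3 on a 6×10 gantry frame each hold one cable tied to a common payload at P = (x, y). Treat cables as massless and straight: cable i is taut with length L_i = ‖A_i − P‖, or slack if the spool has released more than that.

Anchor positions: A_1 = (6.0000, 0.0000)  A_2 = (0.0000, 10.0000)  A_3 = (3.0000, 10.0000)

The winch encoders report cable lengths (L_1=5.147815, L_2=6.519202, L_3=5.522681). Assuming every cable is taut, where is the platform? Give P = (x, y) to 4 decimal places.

each cable: (A_i−P)·(A_i−P) = L_i²; let k_i = ‖A_i‖²−L_i²
k_1 = 36.0000+0.0000−26.5000 = 9.5000
row 1: 12.0000x − 20.0000y = -48.0000  (k_2=57.5000)
row 2: 6.0000x − 20.0000y = -69.0000  (k_3=78.5000)
Cramer on rows 1–2 → x = 3.5000, y = 4.5000

(3.5000, 4.5000)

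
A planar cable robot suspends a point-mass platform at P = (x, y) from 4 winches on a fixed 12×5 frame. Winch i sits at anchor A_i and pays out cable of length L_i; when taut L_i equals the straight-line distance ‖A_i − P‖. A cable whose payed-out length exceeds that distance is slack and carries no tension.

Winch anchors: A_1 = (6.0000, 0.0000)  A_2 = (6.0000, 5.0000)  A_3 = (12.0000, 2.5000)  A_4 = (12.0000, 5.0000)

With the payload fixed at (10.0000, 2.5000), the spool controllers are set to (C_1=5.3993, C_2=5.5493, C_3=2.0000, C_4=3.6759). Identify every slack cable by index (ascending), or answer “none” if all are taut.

1, 2, 4

cable 1: L_1 = ‖A_1−P‖ = 4.7170;  C_1 = 5.3993 → slack
cable 2: L_2 = ‖A_2−P‖ = 4.7170;  C_2 = 5.5493 → slack
cable 3: L_3 = ‖A_3−P‖ = 2.0000;  C_3 = 2.0000 → taut
cable 4: L_4 = ‖A_4−P‖ = 3.2016;  C_4 = 3.6759 → slack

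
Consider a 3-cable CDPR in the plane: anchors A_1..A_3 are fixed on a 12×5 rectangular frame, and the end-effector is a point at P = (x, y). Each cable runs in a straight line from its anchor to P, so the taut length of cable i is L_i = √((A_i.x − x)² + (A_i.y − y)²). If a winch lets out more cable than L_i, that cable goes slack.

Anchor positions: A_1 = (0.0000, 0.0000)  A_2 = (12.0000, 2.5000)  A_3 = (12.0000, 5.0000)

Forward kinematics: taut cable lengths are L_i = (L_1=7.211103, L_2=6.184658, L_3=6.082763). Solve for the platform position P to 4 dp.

(6.0000, 4.0000)

each cable: (A_i−P)·(A_i−P) = L_i²; let k_i = ‖A_i‖²−L_i²
k_1 = 0.0000+0.0000−52.0000 = -52.0000
row 1: -24.0000x − 5.0000y = -164.0000  (k_2=112.0000)
row 2: -24.0000x − 10.0000y = -184.0000  (k_3=132.0000)
Cramer on rows 1–2 → x = 6.0000, y = 4.0000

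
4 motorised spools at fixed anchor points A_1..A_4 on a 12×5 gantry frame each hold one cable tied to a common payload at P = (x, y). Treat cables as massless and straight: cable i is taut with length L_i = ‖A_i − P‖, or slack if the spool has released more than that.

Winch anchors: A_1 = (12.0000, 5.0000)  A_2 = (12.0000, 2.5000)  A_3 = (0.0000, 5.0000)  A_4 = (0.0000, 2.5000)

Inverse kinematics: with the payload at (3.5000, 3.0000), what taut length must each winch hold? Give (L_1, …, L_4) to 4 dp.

cable 1: Δx=8.5000, Δy=2.0000; L_1 = √(Δx²+Δy²) = 8.7321
cable 2: Δx=8.5000, Δy=-0.5000; L_2 = √(Δx²+Δy²) = 8.5147
cable 3: Δx=-3.5000, Δy=2.0000; L_3 = √(Δx²+Δy²) = 4.0311
cable 4: Δx=-3.5000, Δy=-0.5000; L_4 = √(Δx²+Δy²) = 3.5355

(8.7321, 8.5147, 4.0311, 3.5355)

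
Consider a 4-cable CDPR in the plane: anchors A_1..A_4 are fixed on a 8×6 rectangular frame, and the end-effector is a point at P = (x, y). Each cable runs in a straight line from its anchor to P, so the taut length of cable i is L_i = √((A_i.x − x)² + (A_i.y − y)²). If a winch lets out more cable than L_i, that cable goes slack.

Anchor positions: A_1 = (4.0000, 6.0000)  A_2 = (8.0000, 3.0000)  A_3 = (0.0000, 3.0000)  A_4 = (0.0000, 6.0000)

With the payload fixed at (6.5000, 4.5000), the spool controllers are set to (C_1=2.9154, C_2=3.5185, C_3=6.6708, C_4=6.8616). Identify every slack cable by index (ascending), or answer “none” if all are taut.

2, 4

cable 1: L_1 = ‖A_1−P‖ = 2.9155;  C_1 = 2.9154 → taut
cable 2: L_2 = ‖A_2−P‖ = 2.1213;  C_2 = 3.5185 → slack
cable 3: L_3 = ‖A_3−P‖ = 6.6708;  C_3 = 6.6708 → taut
cable 4: L_4 = ‖A_4−P‖ = 6.6708;  C_4 = 6.8616 → slack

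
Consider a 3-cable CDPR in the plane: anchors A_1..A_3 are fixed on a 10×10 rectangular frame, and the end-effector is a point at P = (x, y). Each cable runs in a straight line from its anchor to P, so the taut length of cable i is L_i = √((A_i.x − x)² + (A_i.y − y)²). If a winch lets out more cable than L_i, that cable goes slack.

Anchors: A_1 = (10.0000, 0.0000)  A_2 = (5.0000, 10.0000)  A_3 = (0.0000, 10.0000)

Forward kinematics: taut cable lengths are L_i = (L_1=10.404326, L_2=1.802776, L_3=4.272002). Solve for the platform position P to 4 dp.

each cable: (A_i−P)·(A_i−P) = L_i²; let k_i = ‖A_i‖²−L_i²
k_1 = 100.0000+0.0000−108.2500 = -8.2500
row 1: 10.0000x − 20.0000y = -130.0000  (k_2=121.7500)
row 2: 20.0000x − 20.0000y = -90.0000  (k_3=81.7500)
Cramer on rows 1–2 → x = 4.0000, y = 8.5000

(4.0000, 8.5000)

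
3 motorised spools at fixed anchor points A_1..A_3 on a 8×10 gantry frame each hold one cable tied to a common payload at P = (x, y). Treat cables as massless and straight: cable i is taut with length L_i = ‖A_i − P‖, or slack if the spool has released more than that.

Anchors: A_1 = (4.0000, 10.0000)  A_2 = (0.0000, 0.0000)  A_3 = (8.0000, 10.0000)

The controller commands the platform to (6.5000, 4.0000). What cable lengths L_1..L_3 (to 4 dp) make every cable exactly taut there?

L_1: Δ = A_1−P = (-2.5000, 6.0000) → ‖Δ‖ = √42.2500 = 6.5000
L_2: Δ = A_2−P = (-6.5000, -4.0000) → ‖Δ‖ = √58.2500 = 7.6322
L_3: Δ = A_3−P = (1.5000, 6.0000) → ‖Δ‖ = √38.2500 = 6.1847

(6.5000, 7.6322, 6.1847)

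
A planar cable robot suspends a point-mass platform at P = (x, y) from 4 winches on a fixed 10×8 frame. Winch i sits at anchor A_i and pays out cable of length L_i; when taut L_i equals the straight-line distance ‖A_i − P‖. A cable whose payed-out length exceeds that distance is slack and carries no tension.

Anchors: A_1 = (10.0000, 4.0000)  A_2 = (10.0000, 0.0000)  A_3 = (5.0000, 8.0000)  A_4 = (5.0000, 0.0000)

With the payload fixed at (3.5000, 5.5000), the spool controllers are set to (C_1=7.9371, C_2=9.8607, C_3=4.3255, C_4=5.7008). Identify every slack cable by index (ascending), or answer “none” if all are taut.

cable 1: √((6.5000)²+(-1.5000)²)=6.6708, C_1=7.9371: slack
cable 2: √((6.5000)²+(-5.5000)²)=8.5147, C_2=9.8607: slack
cable 3: √((1.5000)²+(2.5000)²)=2.9155, C_3=4.3255: slack
cable 4: √((1.5000)²+(-5.5000)²)=5.7009, C_4=5.7008: taut

1, 2, 3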